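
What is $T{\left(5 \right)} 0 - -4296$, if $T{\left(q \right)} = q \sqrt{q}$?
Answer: $4296$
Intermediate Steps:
$T{\left(q \right)} = q^{\frac{3}{2}}$
$T{\left(5 \right)} 0 - -4296 = 5^{\frac{3}{2}} \cdot 0 - -4296 = 5 \sqrt{5} \cdot 0 + 4296 = 0 + 4296 = 4296$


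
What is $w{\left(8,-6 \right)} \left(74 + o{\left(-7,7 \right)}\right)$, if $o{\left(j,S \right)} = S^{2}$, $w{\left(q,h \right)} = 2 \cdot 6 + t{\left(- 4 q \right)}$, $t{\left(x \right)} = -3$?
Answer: $1107$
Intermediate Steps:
$w{\left(q,h \right)} = 9$ ($w{\left(q,h \right)} = 2 \cdot 6 - 3 = 12 - 3 = 9$)
$w{\left(8,-6 \right)} \left(74 + o{\left(-7,7 \right)}\right) = 9 \left(74 + 7^{2}\right) = 9 \left(74 + 49\right) = 9 \cdot 123 = 1107$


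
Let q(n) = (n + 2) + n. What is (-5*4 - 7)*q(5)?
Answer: -324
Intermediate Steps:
q(n) = 2 + 2*n (q(n) = (2 + n) + n = 2 + 2*n)
(-5*4 - 7)*q(5) = (-5*4 - 7)*(2 + 2*5) = (-20 - 7)*(2 + 10) = -27*12 = -324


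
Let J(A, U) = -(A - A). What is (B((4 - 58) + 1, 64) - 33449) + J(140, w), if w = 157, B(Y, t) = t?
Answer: -33385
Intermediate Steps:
J(A, U) = 0 (J(A, U) = -1*0 = 0)
(B((4 - 58) + 1, 64) - 33449) + J(140, w) = (64 - 33449) + 0 = -33385 + 0 = -33385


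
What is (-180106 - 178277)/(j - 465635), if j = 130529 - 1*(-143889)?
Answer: 119461/63739 ≈ 1.8742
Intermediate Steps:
j = 274418 (j = 130529 + 143889 = 274418)
(-180106 - 178277)/(j - 465635) = (-180106 - 178277)/(274418 - 465635) = -358383/(-191217) = -358383*(-1/191217) = 119461/63739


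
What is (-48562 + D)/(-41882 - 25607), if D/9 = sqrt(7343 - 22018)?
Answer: 48562/67489 - 45*I*sqrt(587)/67489 ≈ 0.71955 - 0.016155*I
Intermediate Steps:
D = 45*I*sqrt(587) (D = 9*sqrt(7343 - 22018) = 9*sqrt(-14675) = 9*(5*I*sqrt(587)) = 45*I*sqrt(587) ≈ 1090.3*I)
(-48562 + D)/(-41882 - 25607) = (-48562 + 45*I*sqrt(587))/(-41882 - 25607) = (-48562 + 45*I*sqrt(587))/(-67489) = (-48562 + 45*I*sqrt(587))*(-1/67489) = 48562/67489 - 45*I*sqrt(587)/67489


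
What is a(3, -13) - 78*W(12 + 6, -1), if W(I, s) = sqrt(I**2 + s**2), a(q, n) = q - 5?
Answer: -2 - 390*sqrt(13) ≈ -1408.2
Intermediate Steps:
a(q, n) = -5 + q
a(3, -13) - 78*W(12 + 6, -1) = (-5 + 3) - 78*sqrt((12 + 6)**2 + (-1)**2) = -2 - 78*sqrt(18**2 + 1) = -2 - 78*sqrt(324 + 1) = -2 - 390*sqrt(13)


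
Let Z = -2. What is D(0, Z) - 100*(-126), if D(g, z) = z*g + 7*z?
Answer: 12586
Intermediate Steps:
D(g, z) = 7*z + g*z (D(g, z) = g*z + 7*z = 7*z + g*z)
D(0, Z) - 100*(-126) = -2*(7 + 0) - 100*(-126) = -2*7 + 12600 = -14 + 12600 = 12586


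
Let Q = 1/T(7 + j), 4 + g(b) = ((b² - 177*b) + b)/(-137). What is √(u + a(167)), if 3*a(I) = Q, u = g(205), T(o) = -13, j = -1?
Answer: 2*I*√338430963/5343 ≈ 6.8862*I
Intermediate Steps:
g(b) = -4 - b²/137 + 176*b/137 (g(b) = -4 + ((b² - 177*b) + b)/(-137) = -4 + (b² - 176*b)*(-1/137) = -4 + (-b²/137 + 176*b/137) = -4 - b²/137 + 176*b/137)
u = -6493/137 (u = -4 - 1/137*205² + (176/137)*205 = -4 - 1/137*42025 + 36080/137 = -4 - 42025/137 + 36080/137 = -6493/137 ≈ -47.394)
Q = -1/13 (Q = 1/(-13) = -1/13 ≈ -0.076923)
a(I) = -1/39 (a(I) = (⅓)*(-1/13) = -1/39)
√(u + a(167)) = √(-6493/137 - 1/39) = √(-253364/5343) = 2*I*√338430963/5343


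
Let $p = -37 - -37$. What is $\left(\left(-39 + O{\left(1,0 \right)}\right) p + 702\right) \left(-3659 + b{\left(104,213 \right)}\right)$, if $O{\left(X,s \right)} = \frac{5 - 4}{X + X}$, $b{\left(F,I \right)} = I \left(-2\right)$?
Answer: $-2867670$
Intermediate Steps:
$b{\left(F,I \right)} = - 2 I$
$p = 0$ ($p = -37 + 37 = 0$)
$O{\left(X,s \right)} = \frac{1}{2 X}$ ($O{\left(X,s \right)} = 1 \frac{1}{2 X} = \frac{1}{2 X}$)
$\left(\left(-39 + O{\left(1,0 \right)}\right) p + 702\right) \left(-3659 + b{\left(104,213 \right)}\right) = \left(\left(-39 + \frac{1}{2 \cdot 1}\right) 0 + 702\right) \left(-3659 - 426\right) = \left(\left(-39 + \frac{1}{2} \cdot 1\right) 0 + 702\right) \left(-3659 - 426\right) = \left(\left(-39 + \frac{1}{2}\right) 0 + 702\right) \left(-4085\right) = \left(\left(- \frac{77}{2}\right) 0 + 702\right) \left(-4085\right) = \left(0 + 702\right) \left(-4085\right) = 702 \left(-4085\right) = -2867670$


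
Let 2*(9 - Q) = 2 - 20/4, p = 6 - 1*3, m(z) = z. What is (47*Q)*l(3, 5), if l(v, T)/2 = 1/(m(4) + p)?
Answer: 141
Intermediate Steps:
p = 3 (p = 6 - 3 = 3)
l(v, T) = 2/7 (l(v, T) = 2/(4 + 3) = 2/7)
Q = 21/2 (Q = 9 - (2 - 20/4)/2 = 9 - (2 - 4*5/4)/2 = 9 - (2 - 5)/2 = 9 - ½*(-3) = 9 + 3/2 = 21/2 ≈ 10.500)
(47*Q)*l(3, 5) = (47*(21/2))*(2/7) = (987/2)*(2/7) = 141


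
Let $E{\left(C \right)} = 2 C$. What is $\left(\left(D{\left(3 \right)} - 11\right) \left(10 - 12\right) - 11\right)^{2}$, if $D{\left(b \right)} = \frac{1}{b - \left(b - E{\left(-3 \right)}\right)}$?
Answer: $\frac{1156}{9} \approx 128.44$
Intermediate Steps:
$D{\left(b \right)} = - \frac{1}{6}$ ($D{\left(b \right)} = \frac{1}{b - \left(6 + b\right)} = \frac{1}{-6} = - \frac{1}{6}$)
$\left(\left(D{\left(3 \right)} - 11\right) \left(10 - 12\right) - 11\right)^{2} = \left(\left(- \frac{1}{6} - 11\right) \left(10 - 12\right) - 11\right)^{2} = \left(\left(- \frac{67}{6}\right) \left(-2\right) - 11\right)^{2} = \left(\frac{67}{3} - 11\right)^{2} = \left(\frac{34}{3}\right)^{2} = \frac{1156}{9}$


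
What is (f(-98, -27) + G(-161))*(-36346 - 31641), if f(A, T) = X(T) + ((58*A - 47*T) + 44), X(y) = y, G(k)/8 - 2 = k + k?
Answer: 473053546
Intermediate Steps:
G(k) = 16 + 16*k (G(k) = 16 + 8*(k + k) = 16 + 8*(2*k) = 16 + 16*k)
f(A, T) = 44 - 46*T + 58*A (f(A, T) = T + ((58*A - 47*T) + 44) = T + ((-47*T + 58*A) + 44) = T + (44 - 47*T + 58*A) = 44 - 46*T + 58*A)
(f(-98, -27) + G(-161))*(-36346 - 31641) = ((44 - 46*(-27) + 58*(-98)) + (16 + 16*(-161)))*(-36346 - 31641) = ((44 + 1242 - 5684) + (16 - 2576))*(-67987) = (-4398 - 2560)*(-67987) = -6958*(-67987) = 473053546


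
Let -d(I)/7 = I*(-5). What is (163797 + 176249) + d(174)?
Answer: 346136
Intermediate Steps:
d(I) = 35*I (d(I) = -7*I*(-5) = -(-35)*I = 35*I)
(163797 + 176249) + d(174) = (163797 + 176249) + 35*174 = 340046 + 6090 = 346136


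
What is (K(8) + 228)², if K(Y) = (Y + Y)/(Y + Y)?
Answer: 52441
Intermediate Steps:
K(Y) = 1 (K(Y) = (2*Y)/((2*Y)) = (2*Y)*(1/(2*Y)) = 1)
(K(8) + 228)² = (1 + 228)² = 229² = 52441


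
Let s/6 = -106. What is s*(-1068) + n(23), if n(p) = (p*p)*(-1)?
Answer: 678719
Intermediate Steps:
s = -636 (s = 6*(-106) = -636)
n(p) = -p² (n(p) = p²*(-1) = -p²)
s*(-1068) + n(23) = -636*(-1068) - 1*23² = 679248 - 1*529 = 679248 - 529 = 678719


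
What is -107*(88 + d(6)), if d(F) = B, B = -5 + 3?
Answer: -9202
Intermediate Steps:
B = -2
d(F) = -2
-107*(88 + d(6)) = -107*(88 - 2) = -107*86 = -9202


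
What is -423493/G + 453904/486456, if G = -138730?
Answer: 33622601591/8435755110 ≈ 3.9857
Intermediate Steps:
-423493/G + 453904/486456 = -423493/(-138730) + 453904/486456 = -423493*(-1/138730) + 453904*(1/486456) = 423493/138730 + 56738/60807 = 33622601591/8435755110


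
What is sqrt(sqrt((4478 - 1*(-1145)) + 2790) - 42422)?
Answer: sqrt(-42422 + sqrt(8413)) ≈ 205.74*I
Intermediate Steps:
sqrt(sqrt((4478 - 1*(-1145)) + 2790) - 42422) = sqrt(sqrt((4478 + 1145) + 2790) - 42422) = sqrt(sqrt(5623 + 2790) - 42422) = sqrt(sqrt(8413) - 42422) = sqrt(-42422 + sqrt(8413))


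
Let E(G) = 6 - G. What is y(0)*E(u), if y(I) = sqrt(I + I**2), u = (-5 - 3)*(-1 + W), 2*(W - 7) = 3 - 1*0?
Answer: 0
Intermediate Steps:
W = 17/2 (W = 7 + (3 - 1*0)/2 = 7 + (3 + 0)/2 = 7 + (1/2)*3 = 7 + 3/2 = 17/2 ≈ 8.5000)
u = -60 (u = (-5 - 3)*(-1 + 17/2) = -8*15/2 = -60)
y(0)*E(u) = sqrt(0*(1 + 0))*(6 - 1*(-60)) = sqrt(0*1)*(6 + 60) = sqrt(0)*66 = 0*66 = 0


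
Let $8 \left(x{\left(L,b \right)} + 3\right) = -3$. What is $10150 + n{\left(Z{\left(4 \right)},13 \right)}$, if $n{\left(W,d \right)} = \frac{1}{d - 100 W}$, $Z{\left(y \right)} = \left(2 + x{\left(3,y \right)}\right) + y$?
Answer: $\frac{5064848}{499} \approx 10150.0$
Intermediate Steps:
$x{\left(L,b \right)} = - \frac{27}{8}$ ($x{\left(L,b \right)} = -3 + \frac{1}{8} \left(-3\right) = -3 - \frac{3}{8} = - \frac{27}{8}$)
$Z{\left(y \right)} = - \frac{11}{8} + y$ ($Z{\left(y \right)} = \left(2 - \frac{27}{8}\right) + y = - \frac{11}{8} + y$)
$10150 + n{\left(Z{\left(4 \right)},13 \right)} = 10150 + \frac{1}{13 - 100 \left(- \frac{11}{8} + 4\right)} = 10150 + \frac{1}{13 - \frac{525}{2}} = 10150 + \frac{1}{- \frac{499}{2}} = 10150 - \frac{2}{499} = \frac{5064848}{499}$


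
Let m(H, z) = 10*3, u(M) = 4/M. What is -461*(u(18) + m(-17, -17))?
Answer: -125392/9 ≈ -13932.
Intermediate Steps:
m(H, z) = 30
-461*(u(18) + m(-17, -17)) = -461*(4/18 + 30) = -461*(4*(1/18) + 30) = -461*(2/9 + 30) = -461*272/9 = -125392/9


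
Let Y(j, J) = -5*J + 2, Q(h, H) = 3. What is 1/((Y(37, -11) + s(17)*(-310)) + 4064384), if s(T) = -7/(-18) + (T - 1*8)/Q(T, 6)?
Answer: 9/36570514 ≈ 2.4610e-7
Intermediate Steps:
s(T) = -41/18 + T/3 (s(T) = -7/(-18) + (T - 1*8)/3 = -7*(-1/18) + (T - 8)*(⅓) = 7/18 + (-8 + T)*(⅓) = 7/18 + (-8/3 + T/3) = -41/18 + T/3)
Y(j, J) = 2 - 5*J
1/((Y(37, -11) + s(17)*(-310)) + 4064384) = 1/(((2 - 5*(-11)) + (-41/18 + (⅓)*17)*(-310)) + 4064384) = 1/(((2 + 55) + (-41/18 + 17/3)*(-310)) + 4064384) = 1/((57 + (61/18)*(-310)) + 4064384) = 1/((57 - 9455/9) + 4064384) = 1/(-8942/9 + 4064384) = 1/(36570514/9) = 9/36570514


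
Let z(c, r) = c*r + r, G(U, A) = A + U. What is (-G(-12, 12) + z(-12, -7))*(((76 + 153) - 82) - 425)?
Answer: -21406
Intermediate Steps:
z(c, r) = r + c*r
(-G(-12, 12) + z(-12, -7))*(((76 + 153) - 82) - 425) = (-(12 - 12) - 7*(1 - 12))*(((76 + 153) - 82) - 425) = (-1*0 - 7*(-11))*((229 - 82) - 425) = (0 + 77)*(147 - 425) = 77*(-278) = -21406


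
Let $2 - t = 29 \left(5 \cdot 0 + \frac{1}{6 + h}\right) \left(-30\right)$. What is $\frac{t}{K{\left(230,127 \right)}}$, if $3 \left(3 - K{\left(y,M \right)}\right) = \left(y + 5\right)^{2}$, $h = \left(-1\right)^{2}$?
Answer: $- \frac{39}{5684} \approx -0.0068614$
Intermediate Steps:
$h = 1$
$K{\left(y,M \right)} = 3 - \frac{\left(5 + y\right)^{2}}{3}$ ($K{\left(y,M \right)} = 3 - \frac{\left(y + 5\right)^{2}}{3} = 3 - \frac{\left(5 + y\right)^{2}}{3}$)
$t = \frac{884}{7}$ ($t = 2 - 29 \left(5 \cdot 0 + \frac{1}{6 + 1}\right) \left(-30\right) = 2 - 29 \left(0 + \frac{1}{7}\right) \left(-30\right) = 2 - 29 \cdot \frac{1}{7} \left(-30\right) = 2 - \frac{29}{7} \left(-30\right) = 2 - - \frac{870}{7} = 2 + \frac{870}{7} = \frac{884}{7} \approx 126.29$)
$\frac{t}{K{\left(230,127 \right)}} = \frac{884}{7 \left(3 - \frac{\left(5 + 230\right)^{2}}{3}\right)} = \frac{884}{7 \left(3 - \frac{235^{2}}{3}\right)} = \frac{884}{7 \left(3 - \frac{55225}{3}\right)} = \frac{884}{7 \left(- \frac{55216}{3}\right)} = \frac{884}{7} \left(- \frac{3}{55216}\right) = - \frac{39}{5684}$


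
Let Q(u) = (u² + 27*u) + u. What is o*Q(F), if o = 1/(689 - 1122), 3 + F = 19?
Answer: -704/433 ≈ -1.6259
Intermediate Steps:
F = 16 (F = -3 + 19 = 16)
o = -1/433 (o = 1/(-433) = -1/433 ≈ -0.0023095)
Q(u) = u² + 28*u
o*Q(F) = -16*(28 + 16)/433 = -16*44/433 = -1/433*704 = -704/433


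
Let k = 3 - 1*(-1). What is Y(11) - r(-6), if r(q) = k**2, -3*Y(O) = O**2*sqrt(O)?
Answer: -16 - 121*sqrt(11)/3 ≈ -149.77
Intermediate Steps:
k = 4 (k = 3 + 1 = 4)
Y(O) = -O**(5/2)/3 (Y(O) = -O**2*sqrt(O)/3 = -O**(5/2)/3)
r(q) = 16 (r(q) = 4**2 = 16)
Y(11) - r(-6) = -121*sqrt(11)/3 - 1*16 = -121*sqrt(11)/3 - 16 = -16 - 121*sqrt(11)/3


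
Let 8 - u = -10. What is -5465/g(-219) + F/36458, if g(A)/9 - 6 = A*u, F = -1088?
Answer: 80350829/645744096 ≈ 0.12443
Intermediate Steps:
u = 18 (u = 8 - 1*(-10) = 8 + 10 = 18)
g(A) = 54 + 162*A (g(A) = 54 + 9*(A*18) = 54 + 9*(18*A) = 54 + 162*A)
-5465/g(-219) + F/36458 = -5465/(54 + 162*(-219)) - 1088/36458 = -5465/(54 - 35478) - 1088*1/36458 = -5465/(-35424) - 544/18229 = -5465*(-1/35424) - 544/18229 = 5465/35424 - 544/18229 = 80350829/645744096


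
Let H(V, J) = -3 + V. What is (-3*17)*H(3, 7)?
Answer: 0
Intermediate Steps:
(-3*17)*H(3, 7) = (-3*17)*(-3 + 3) = -51*0 = 0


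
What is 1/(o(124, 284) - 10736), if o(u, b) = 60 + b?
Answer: -1/10392 ≈ -9.6228e-5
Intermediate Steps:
1/(o(124, 284) - 10736) = 1/((60 + 284) - 10736) = 1/(344 - 10736) = 1/(-10392) = -1/10392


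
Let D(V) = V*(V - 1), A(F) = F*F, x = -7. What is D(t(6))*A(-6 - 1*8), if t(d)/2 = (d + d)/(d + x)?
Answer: 117600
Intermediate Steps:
A(F) = F**2
t(d) = 4*d/(-7 + d) (t(d) = 2*((d + d)/(d - 7)) = 2*((2*d)/(-7 + d)) = 2*(2*d/(-7 + d)) = 4*d/(-7 + d))
D(V) = V*(-1 + V)
D(t(6))*A(-6 - 1*8) = ((4*6/(-7 + 6))*(-1 + 4*6/(-7 + 6)))*(-6 - 1*8)**2 = ((4*6/(-1))*(-1 + 4*6/(-1)))*(-6 - 8)**2 = ((4*6*(-1))*(-1 + 4*6*(-1)))*(-14)**2 = -24*(-1 - 24)*196 = -24*(-25)*196 = 600*196 = 117600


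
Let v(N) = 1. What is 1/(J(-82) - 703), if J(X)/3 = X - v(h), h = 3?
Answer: -1/952 ≈ -0.0010504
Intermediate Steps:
J(X) = -3 + 3*X (J(X) = 3*(X - 1*1) = 3*(X - 1) = 3*(-1 + X) = -3 + 3*X)
1/(J(-82) - 703) = 1/((-3 + 3*(-82)) - 703) = 1/((-3 - 246) - 703) = 1/(-249 - 703) = 1/(-952) = -1/952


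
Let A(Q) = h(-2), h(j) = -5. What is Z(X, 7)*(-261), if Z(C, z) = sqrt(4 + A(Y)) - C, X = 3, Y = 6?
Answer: 783 - 261*I ≈ 783.0 - 261.0*I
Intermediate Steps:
A(Q) = -5
Z(C, z) = I - C (Z(C, z) = sqrt(4 - 5) - C = sqrt(-1) - C = I - C)
Z(X, 7)*(-261) = (I - 1*3)*(-261) = (I - 3)*(-261) = (-3 + I)*(-261) = 783 - 261*I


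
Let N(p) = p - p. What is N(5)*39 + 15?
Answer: 15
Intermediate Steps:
N(p) = 0
N(5)*39 + 15 = 0*39 + 15 = 0 + 15 = 15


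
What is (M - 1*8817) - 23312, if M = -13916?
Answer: -46045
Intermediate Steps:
(M - 1*8817) - 23312 = (-13916 - 1*8817) - 23312 = (-13916 - 8817) - 23312 = -22733 - 23312 = -46045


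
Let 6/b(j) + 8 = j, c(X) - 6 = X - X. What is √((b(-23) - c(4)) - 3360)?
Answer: 4*I*√202182/31 ≈ 58.019*I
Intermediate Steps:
c(X) = 6 (c(X) = 6 + (X - X) = 6 + 0 = 6)
b(j) = 6/(-8 + j)
√((b(-23) - c(4)) - 3360) = √((6/(-8 - 23) - 1*6) - 3360) = √((6/(-31) - 6) - 3360) = √((6*(-1/31) - 6) - 3360) = √((-6/31 - 6) - 3360) = √(-192/31 - 3360) = √(-104352/31) = 4*I*√202182/31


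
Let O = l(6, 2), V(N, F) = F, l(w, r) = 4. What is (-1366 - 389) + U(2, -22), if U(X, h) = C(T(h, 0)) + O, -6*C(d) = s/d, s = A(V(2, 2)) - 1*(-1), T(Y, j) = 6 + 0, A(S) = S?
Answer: -21013/12 ≈ -1751.1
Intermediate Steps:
T(Y, j) = 6
s = 3 (s = 2 - 1*(-1) = 2 + 1 = 3)
O = 4
C(d) = -1/(2*d)
U(X, h) = 47/12 (U(X, h) = -½/6 + 4 = -½*⅙ + 4 = -1/12 + 4 = 47/12)
(-1366 - 389) + U(2, -22) = (-1366 - 389) + 47/12 = -1755 + 47/12 = -21013/12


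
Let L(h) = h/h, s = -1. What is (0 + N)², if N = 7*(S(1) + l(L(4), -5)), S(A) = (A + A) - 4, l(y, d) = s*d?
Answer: 441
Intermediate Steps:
L(h) = 1
l(y, d) = -d
S(A) = -4 + 2*A (S(A) = 2*A - 4 = -4 + 2*A)
N = 21 (N = 7*((-4 + 2*1) - 1*(-5)) = 7*((-4 + 2) + 5) = 7*(-2 + 5) = 7*3 = 21)
(0 + N)² = (0 + 21)² = 21² = 441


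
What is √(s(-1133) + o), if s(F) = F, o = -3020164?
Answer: I*√3021297 ≈ 1738.2*I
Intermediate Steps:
√(s(-1133) + o) = √(-1133 - 3020164) = √(-3021297) = I*√3021297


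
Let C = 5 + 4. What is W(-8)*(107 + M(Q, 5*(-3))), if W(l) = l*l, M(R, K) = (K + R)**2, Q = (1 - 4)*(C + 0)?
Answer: 119744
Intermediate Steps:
C = 9
Q = -27 (Q = (1 - 4)*(9 + 0) = -3*9 = -27)
W(l) = l**2
W(-8)*(107 + M(Q, 5*(-3))) = (-8)**2*(107 + (5*(-3) - 27)**2) = 64*(107 + (-15 - 27)**2) = 64*(107 + (-42)**2) = 64*(107 + 1764) = 64*1871 = 119744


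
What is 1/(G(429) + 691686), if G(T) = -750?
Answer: 1/690936 ≈ 1.4473e-6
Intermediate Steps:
1/(G(429) + 691686) = 1/(-750 + 691686) = 1/690936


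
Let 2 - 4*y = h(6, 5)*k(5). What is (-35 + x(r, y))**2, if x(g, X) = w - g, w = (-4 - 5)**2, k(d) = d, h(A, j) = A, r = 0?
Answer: 2116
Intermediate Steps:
w = 81 (w = (-9)**2 = 81)
y = -7 (y = 1/2 - 3*5/2 = 1/2 - 1/4*30 = 1/2 - 15/2 = -7)
x(g, X) = 81 - g
(-35 + x(r, y))**2 = (-35 + (81 - 1*0))**2 = (-35 + (81 + 0))**2 = (-35 + 81)**2 = 46**2 = 2116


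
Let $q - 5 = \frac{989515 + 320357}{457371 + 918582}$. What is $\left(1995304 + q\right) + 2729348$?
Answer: $\frac{2166969094331}{458651} \approx 4.7247 \cdot 10^{6}$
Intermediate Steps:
$q = \frac{2729879}{458651}$ ($q = 5 + \frac{989515 + 320357}{457371 + 918582} = 5 + \frac{1309872}{1375953} = 5 + 1309872 \cdot \frac{1}{1375953} = 5 + \frac{436624}{458651} = \frac{2729879}{458651} \approx 5.952$)
$\left(1995304 + q\right) + 2729348 = \left(1995304 + \frac{2729879}{458651}\right) + 2729348 = \frac{915150904783}{458651} + 2729348 = \frac{2166969094331}{458651}$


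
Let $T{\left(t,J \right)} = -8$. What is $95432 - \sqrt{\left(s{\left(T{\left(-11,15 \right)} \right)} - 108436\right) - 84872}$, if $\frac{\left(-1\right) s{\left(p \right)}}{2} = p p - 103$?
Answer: $95432 - 3 i \sqrt{21470} \approx 95432.0 - 439.58 i$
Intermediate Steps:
$s{\left(p \right)} = 206 - 2 p^{2}$ ($s{\left(p \right)} = - 2 \left(p p - 103\right) = - 2 \left(p^{2} - 103\right) = - 2 \left(-103 + p^{2}\right) = 206 - 2 p^{2}$)
$95432 - \sqrt{\left(s{\left(T{\left(-11,15 \right)} \right)} - 108436\right) - 84872} = 95432 - \sqrt{\left(\left(206 - 2 \left(-8\right)^{2}\right) - 108436\right) - 84872} = 95432 - \sqrt{\left(\left(206 - 128\right) - 108436\right) - 84872} = 95432 - \sqrt{\left(78 - 108436\right) - 84872} = 95432 - \sqrt{-108358 - 84872} = 95432 - \sqrt{-193230} = 95432 - 3 i \sqrt{21470}$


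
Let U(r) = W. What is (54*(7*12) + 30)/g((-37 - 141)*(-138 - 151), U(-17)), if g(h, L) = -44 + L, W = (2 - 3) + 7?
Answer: -2283/19 ≈ -120.16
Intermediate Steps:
W = 6 (W = -1 + 7 = 6)
U(r) = 6
(54*(7*12) + 30)/g((-37 - 141)*(-138 - 151), U(-17)) = (54*(7*12) + 30)/(-44 + 6) = (54*84 + 30)/(-38) = (4536 + 30)*(-1/38) = 4566*(-1/38) = -2283/19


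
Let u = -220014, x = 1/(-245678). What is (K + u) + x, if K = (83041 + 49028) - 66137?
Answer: -37854557597/245678 ≈ -1.5408e+5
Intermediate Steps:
x = -1/245678 ≈ -4.0704e-6
K = 65932 (K = 132069 - 66137 = 65932)
(K + u) + x = (65932 - 220014) - 1/245678 = -154082 - 1/245678 = -37854557597/245678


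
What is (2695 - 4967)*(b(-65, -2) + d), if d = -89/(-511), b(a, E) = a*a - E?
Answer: -4907715392/511 ≈ -9.6041e+6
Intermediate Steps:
b(a, E) = a² - E
d = 89/511 (d = -89*(-1/511) = 89/511 ≈ 0.17417)
(2695 - 4967)*(b(-65, -2) + d) = (2695 - 4967)*(((-65)² - 1*(-2)) + 89/511) = -2272*((4225 + 2) + 89/511) = -2272*(4227 + 89/511) = -2272*2160086/511 = -4907715392/511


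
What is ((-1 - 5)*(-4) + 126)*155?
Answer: 23250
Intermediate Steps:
((-1 - 5)*(-4) + 126)*155 = (-6*(-4) + 126)*155 = (24 + 126)*155 = 150*155 = 23250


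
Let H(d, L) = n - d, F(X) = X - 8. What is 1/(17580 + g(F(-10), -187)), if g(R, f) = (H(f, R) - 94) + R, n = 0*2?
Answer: 1/17655 ≈ 5.6641e-5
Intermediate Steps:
n = 0
F(X) = -8 + X
H(d, L) = -d (H(d, L) = 0 - d = -d)
g(R, f) = -94 + R - f (g(R, f) = (-f - 94) + R = (-94 - f) + R = -94 + R - f)
1/(17580 + g(F(-10), -187)) = 1/(17580 + (-94 + (-8 - 10) - 1*(-187))) = 1/(17580 + (-94 - 18 + 187)) = 1/(17580 + 75) = 1/17655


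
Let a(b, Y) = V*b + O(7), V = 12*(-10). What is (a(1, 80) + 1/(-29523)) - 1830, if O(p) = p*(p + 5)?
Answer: -55089919/29523 ≈ -1866.0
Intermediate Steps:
V = -120
O(p) = p*(5 + p)
a(b, Y) = 84 - 120*b (a(b, Y) = -120*b + 7*(5 + 7) = -120*b + 7*12 = -120*b + 84 = 84 - 120*b)
(a(1, 80) + 1/(-29523)) - 1830 = ((84 - 120*1) + 1/(-29523)) - 1830 = ((84 - 120) - 1/29523) - 1830 = (-36 - 1/29523) - 1830 = -1062829/29523 - 1830 = -55089919/29523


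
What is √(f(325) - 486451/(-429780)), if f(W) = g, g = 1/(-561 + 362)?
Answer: √2060625318741795/42763110 ≈ 1.0615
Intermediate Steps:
g = -1/199 (g = 1/(-199) = -1/199 ≈ -0.0050251)
f(W) = -1/199
√(f(325) - 486451/(-429780)) = √(-1/199 - 486451/(-429780)) = √(-1/199 - 486451*(-1/429780)) = √(-1/199 + 486451/429780) = √(96373969/85526220) = √2060625318741795/42763110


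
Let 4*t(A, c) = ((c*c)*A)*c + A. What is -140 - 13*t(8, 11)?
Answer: -34772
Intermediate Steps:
t(A, c) = A/4 + A*c³/4 (t(A, c) = (((c*c)*A)*c + A)/4 = ((c²*A)*c + A)/4 = ((A*c²)*c + A)/4 = (A*c³ + A)/4 = (A + A*c³)/4 = A/4 + A*c³/4)
-140 - 13*t(8, 11) = -140 - 13*8*(1 + 11³)/4 = -140 - 13*8*(1 + 1331)/4 = -140 - 13*8*1332/4 = -140 - 13*2664 = -140 - 34632 = -34772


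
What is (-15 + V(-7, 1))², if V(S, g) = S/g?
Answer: 484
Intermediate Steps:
(-15 + V(-7, 1))² = (-15 - 7/1)² = (-15 - 7*1)² = (-15 - 7)² = (-22)² = 484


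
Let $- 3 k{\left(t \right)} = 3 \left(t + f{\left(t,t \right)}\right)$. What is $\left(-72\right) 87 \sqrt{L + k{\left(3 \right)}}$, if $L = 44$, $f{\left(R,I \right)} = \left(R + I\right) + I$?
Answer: $- 25056 \sqrt{2} \approx -35435.0$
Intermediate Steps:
$f{\left(R,I \right)} = R + 2 I$ ($f{\left(R,I \right)} = \left(I + R\right) + I = R + 2 I$)
$k{\left(t \right)} = - 4 t$ ($k{\left(t \right)} = - \frac{3 \left(t + \left(t + 2 t\right)\right)}{3} = - \frac{3 \left(t + 3 t\right)}{3} = - \frac{3 \cdot 4 t}{3} = - \frac{12 t}{3} = - 4 t$)
$\left(-72\right) 87 \sqrt{L + k{\left(3 \right)}} = \left(-72\right) 87 \sqrt{44 - 12} = - 6264 \sqrt{44 - 12} = - 6264 \sqrt{32} = - 6264 \cdot 4 \sqrt{2} = - 25056 \sqrt{2}$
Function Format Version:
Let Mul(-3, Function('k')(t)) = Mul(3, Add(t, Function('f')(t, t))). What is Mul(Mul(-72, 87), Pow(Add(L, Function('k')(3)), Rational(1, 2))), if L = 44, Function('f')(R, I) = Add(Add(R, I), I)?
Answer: Mul(-25056, Pow(2, Rational(1, 2))) ≈ -35435.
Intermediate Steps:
Function('f')(R, I) = Add(R, Mul(2, I)) (Function('f')(R, I) = Add(Add(I, R), I) = Add(R, Mul(2, I)))
Function('k')(t) = Mul(-4, t) (Function('k')(t) = Mul(Rational(-1, 3), Mul(3, Add(t, Add(t, Mul(2, t))))) = Mul(Rational(-1, 3), Mul(3, Add(t, Mul(3, t)))) = Mul(Rational(-1, 3), Mul(3, Mul(4, t))) = Mul(Rational(-1, 3), Mul(12, t)) = Mul(-4, t))
Mul(Mul(-72, 87), Pow(Add(L, Function('k')(3)), Rational(1, 2))) = Mul(Mul(-72, 87), Pow(Add(44, Mul(-4, 3)), Rational(1, 2))) = Mul(-6264, Pow(Add(44, -12), Rational(1, 2))) = Mul(-6264, Pow(32, Rational(1, 2))) = Mul(-6264, Mul(4, Pow(2, Rational(1, 2)))) = Mul(-25056, Pow(2, Rational(1, 2)))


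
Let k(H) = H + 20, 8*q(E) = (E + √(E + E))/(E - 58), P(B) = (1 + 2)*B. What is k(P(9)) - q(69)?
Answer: 4067/88 - √138/88 ≈ 46.082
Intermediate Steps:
P(B) = 3*B
q(E) = (E + √2*√E)/(8*(-58 + E)) (q(E) = ((E + √(E + E))/(E - 58))/8 = ((E + √(2*E))/(-58 + E))/8 = ((E + √2*√E)/(-58 + E))/8 = (E + √2*√E)/(8*(-58 + E)))
k(H) = 20 + H
k(P(9)) - q(69) = (20 + 3*9) - (69 + √2*√69)/(8*(-58 + 69)) = (20 + 27) - (69 + √138)/(8*11) = 47 - (69 + √138)/(8*11) = 47 - (69/88 + √138/88) = 47 + (-69/88 - √138/88) = 4067/88 - √138/88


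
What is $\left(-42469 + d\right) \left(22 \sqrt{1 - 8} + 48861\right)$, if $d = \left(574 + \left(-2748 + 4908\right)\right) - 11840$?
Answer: $-2520006075 - 1134650 i \sqrt{7} \approx -2.52 \cdot 10^{9} - 3.002 \cdot 10^{6} i$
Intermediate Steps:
$d = -9106$ ($d = \left(574 + 2160\right) - 11840 = 2734 - 11840 = -9106$)
$\left(-42469 + d\right) \left(22 \sqrt{1 - 8} + 48861\right) = \left(-42469 - 9106\right) \left(22 \sqrt{1 - 8} + 48861\right) = - 51575 \left(22 \sqrt{-7} + 48861\right) = - 51575 \left(22 i \sqrt{7} + 48861\right) = - 51575 \left(48861 + 22 i \sqrt{7}\right) = -2520006075 - 1134650 i \sqrt{7}$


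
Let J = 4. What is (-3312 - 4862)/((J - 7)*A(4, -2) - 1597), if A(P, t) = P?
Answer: 8174/1609 ≈ 5.0802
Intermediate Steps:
(-3312 - 4862)/((J - 7)*A(4, -2) - 1597) = (-3312 - 4862)/((4 - 7)*4 - 1597) = -8174/(-3*4 - 1597) = -8174/(-12 - 1597) = -8174/(-1609) = -8174*(-1/1609) = 8174/1609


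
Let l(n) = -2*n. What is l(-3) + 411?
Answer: 417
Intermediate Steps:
l(-3) + 411 = -2*(-3) + 411 = 6 + 411 = 417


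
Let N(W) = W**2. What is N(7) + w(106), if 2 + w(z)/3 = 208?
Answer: 667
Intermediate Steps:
w(z) = 618 (w(z) = -6 + 3*208 = -6 + 624 = 618)
N(7) + w(106) = 7**2 + 618 = 49 + 618 = 667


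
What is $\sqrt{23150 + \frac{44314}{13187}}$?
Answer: $\frac{2 \sqrt{1006574800267}}{13187} \approx 152.16$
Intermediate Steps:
$\sqrt{23150 + \frac{44314}{13187}} = \sqrt{\frac{305323364}{13187}} = \frac{2 \sqrt{1006574800267}}{13187}$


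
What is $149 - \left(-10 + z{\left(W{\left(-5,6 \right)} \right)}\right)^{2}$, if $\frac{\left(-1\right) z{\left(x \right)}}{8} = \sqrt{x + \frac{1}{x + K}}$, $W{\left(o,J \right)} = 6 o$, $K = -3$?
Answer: $\frac{65041}{33} - \frac{160 i \sqrt{32703}}{33} \approx 1970.9 - 876.8 i$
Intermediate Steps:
$z{\left(x \right)} = - 8 \sqrt{x + \frac{1}{-3 + x}}$ ($z{\left(x \right)} = - 8 \sqrt{x + \frac{1}{x - 3}} = - 8 \sqrt{x + \frac{1}{-3 + x}}$)
$149 - \left(-10 + z{\left(W{\left(-5,6 \right)} \right)}\right)^{2} = 149 - \left(-10 - 8 \sqrt{\frac{1 + 6 \left(-5\right) \left(-3 + 6 \left(-5\right)\right)}{-3 + 6 \left(-5\right)}}\right)^{2} = 149 - \left(-10 - 8 \sqrt{\frac{1 - 30 \left(-3 - 30\right)}{-3 - 30}}\right)^{2} = 149 - \left(-10 - 8 \sqrt{\frac{1 - -990}{-33}}\right)^{2} = 149 - \left(-10 - 8 \sqrt{- \frac{1 + 990}{33}}\right)^{2} = 149 - \left(-10 - 8 \sqrt{\left(- \frac{1}{33}\right) 991}\right)^{2} = 149 - \left(-10 - 8 \sqrt{- \frac{991}{33}}\right)^{2} = 149 - \left(-10 - 8 \frac{i \sqrt{32703}}{33}\right)^{2} = 149 - \left(-10 - \frac{8 i \sqrt{32703}}{33}\right)^{2}$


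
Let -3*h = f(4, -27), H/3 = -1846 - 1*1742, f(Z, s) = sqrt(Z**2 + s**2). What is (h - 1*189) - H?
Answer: 10575 - sqrt(745)/3 ≈ 10566.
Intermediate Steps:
H = -10764 (H = 3*(-1846 - 1*1742) = 3*(-1846 - 1742) = 3*(-3588) = -10764)
h = -sqrt(745)/3 (h = -sqrt(4**2 + (-27)**2)/3 = -sqrt(16 + 729)/3 = -sqrt(745)/3 ≈ -9.0982)
(h - 1*189) - H = (-sqrt(745)/3 - 1*189) - 1*(-10764) = (-sqrt(745)/3 - 189) + 10764 = (-189 - sqrt(745)/3) + 10764 = 10575 - sqrt(745)/3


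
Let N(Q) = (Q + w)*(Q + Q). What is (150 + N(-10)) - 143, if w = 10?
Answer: 7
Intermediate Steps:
N(Q) = 2*Q*(10 + Q) (N(Q) = (Q + 10)*(Q + Q) = (10 + Q)*(2*Q) = 2*Q*(10 + Q))
(150 + N(-10)) - 143 = (150 + 2*(-10)*(10 - 10)) - 143 = (150 + 2*(-10)*0) - 143 = (150 + 0) - 143 = 150 - 143 = 7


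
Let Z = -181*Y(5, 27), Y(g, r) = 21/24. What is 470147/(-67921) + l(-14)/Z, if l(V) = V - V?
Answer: -470147/67921 ≈ -6.9220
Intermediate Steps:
Y(g, r) = 7/8 (Y(g, r) = 21*(1/24) = 7/8)
l(V) = 0
Z = -1267/8 (Z = -181*7/8 = -1267/8 ≈ -158.38)
470147/(-67921) + l(-14)/Z = 470147/(-67921) + 0/(-1267/8) = 470147*(-1/67921) + 0*(-8/1267) = -470147/67921 + 0 = -470147/67921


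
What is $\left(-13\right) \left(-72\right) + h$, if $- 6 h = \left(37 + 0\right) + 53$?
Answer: $921$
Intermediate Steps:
$h = -15$ ($h = - \frac{\left(37 + 0\right) + 53}{6} = - \frac{37 + 53}{6} = \left(- \frac{1}{6}\right) 90 = -15$)
$\left(-13\right) \left(-72\right) + h = \left(-13\right) \left(-72\right) - 15 = 936 - 15 = 921$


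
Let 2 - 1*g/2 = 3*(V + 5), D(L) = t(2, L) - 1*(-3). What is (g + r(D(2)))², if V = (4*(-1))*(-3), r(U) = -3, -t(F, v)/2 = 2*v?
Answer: 10201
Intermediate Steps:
t(F, v) = -4*v
D(L) = 3 - 4*L (D(L) = -4*L - 1*(-3) = -4*L + 3 = 3 - 4*L)
V = 12 (V = -4*(-3) = 12)
g = -98 (g = 4 - 6*(12 + 5) = 4 - 6*17 = 4 - 2*51 = 4 - 102 = -98)
(g + r(D(2)))² = (-98 - 3)² = (-101)² = 10201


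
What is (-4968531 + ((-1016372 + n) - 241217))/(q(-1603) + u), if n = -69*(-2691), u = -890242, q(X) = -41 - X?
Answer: 6040441/888680 ≈ 6.7971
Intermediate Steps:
n = 185679
(-4968531 + ((-1016372 + n) - 241217))/(q(-1603) + u) = (-4968531 + ((-1016372 + 185679) - 241217))/((-41 - 1*(-1603)) - 890242) = (-4968531 + (-830693 - 241217))/((-41 + 1603) - 890242) = (-4968531 - 1071910)/(1562 - 890242) = -6040441/(-888680) = -6040441*(-1/888680) = 6040441/888680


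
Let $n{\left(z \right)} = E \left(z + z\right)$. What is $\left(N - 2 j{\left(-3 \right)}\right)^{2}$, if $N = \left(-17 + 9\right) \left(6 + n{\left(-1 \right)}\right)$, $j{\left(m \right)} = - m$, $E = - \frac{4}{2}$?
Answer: $7396$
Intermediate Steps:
$E = -2$ ($E = \left(-4\right) \frac{1}{2} = -2$)
$n{\left(z \right)} = - 4 z$ ($n{\left(z \right)} = - 2 \left(z + z\right) = - 2 \cdot 2 z = - 4 z$)
$N = -80$ ($N = \left(-17 + 9\right) \left(6 - -4\right) = - 8 \left(6 + 4\right) = \left(-8\right) 10 = -80$)
$\left(N - 2 j{\left(-3 \right)}\right)^{2} = \left(-80 - 2 \left(\left(-1\right) \left(-3\right)\right)\right)^{2} = \left(-80 - 6\right)^{2} = \left(-86\right)^{2} = 7396$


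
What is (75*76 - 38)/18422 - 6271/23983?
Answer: 10133692/220907413 ≈ 0.045873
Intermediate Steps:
(75*76 - 38)/18422 - 6271/23983 = (5700 - 38)*(1/18422) - 6271*1/23983 = 5662*(1/18422) - 6271/23983 = 2831/9211 - 6271/23983 = 10133692/220907413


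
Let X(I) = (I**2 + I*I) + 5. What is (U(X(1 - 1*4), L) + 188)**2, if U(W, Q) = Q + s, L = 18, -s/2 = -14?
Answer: 54756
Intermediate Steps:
s = 28 (s = -2*(-14) = 28)
X(I) = 5 + 2*I**2 (X(I) = (I**2 + I**2) + 5 = 2*I**2 + 5 = 5 + 2*I**2)
U(W, Q) = 28 + Q (U(W, Q) = Q + 28 = 28 + Q)
(U(X(1 - 1*4), L) + 188)**2 = ((28 + 18) + 188)**2 = (46 + 188)**2 = 234**2 = 54756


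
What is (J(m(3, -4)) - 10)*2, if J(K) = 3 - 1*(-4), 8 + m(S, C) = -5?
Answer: -6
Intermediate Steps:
m(S, C) = -13 (m(S, C) = -8 - 5 = -13)
J(K) = 7 (J(K) = 3 + 4 = 7)
(J(m(3, -4)) - 10)*2 = (7 - 10)*2 = -3*2 = -6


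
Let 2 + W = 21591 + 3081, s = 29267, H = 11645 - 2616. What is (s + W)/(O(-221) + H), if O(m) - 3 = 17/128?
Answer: 767104/128457 ≈ 5.9717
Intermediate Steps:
H = 9029
O(m) = 401/128 (O(m) = 3 + 17/128 = 401/128)
W = 24670 (W = -2 + (21591 + 3081) = -2 + 24672 = 24670)
(s + W)/(O(-221) + H) = (29267 + 24670)/(401/128 + 9029) = 53937/(1156113/128) = 53937*(128/1156113) = 767104/128457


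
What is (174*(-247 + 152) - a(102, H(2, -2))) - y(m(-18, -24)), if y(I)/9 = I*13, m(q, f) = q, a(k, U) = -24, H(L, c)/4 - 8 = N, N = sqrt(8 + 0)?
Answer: -14400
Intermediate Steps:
N = 2*sqrt(2) (N = sqrt(8) = 2*sqrt(2) ≈ 2.8284)
H(L, c) = 32 + 8*sqrt(2) (H(L, c) = 32 + 4*(2*sqrt(2)) = 32 + 8*sqrt(2))
y(I) = 117*I (y(I) = 9*(I*13) = 9*(13*I) = 117*I)
(174*(-247 + 152) - a(102, H(2, -2))) - y(m(-18, -24)) = (174*(-247 + 152) - 1*(-24)) - 117*(-18) = (174*(-95) + 24) - 1*(-2106) = (-16530 + 24) + 2106 = -16506 + 2106 = -14400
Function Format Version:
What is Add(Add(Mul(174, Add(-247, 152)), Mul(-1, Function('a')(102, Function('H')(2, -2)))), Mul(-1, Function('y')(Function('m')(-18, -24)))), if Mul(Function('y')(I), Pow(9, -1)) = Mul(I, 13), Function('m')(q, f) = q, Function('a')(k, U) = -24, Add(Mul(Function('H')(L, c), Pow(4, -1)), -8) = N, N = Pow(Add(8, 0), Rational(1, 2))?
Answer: -14400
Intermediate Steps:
N = Mul(2, Pow(2, Rational(1, 2))) (N = Pow(8, Rational(1, 2)) = Mul(2, Pow(2, Rational(1, 2))) ≈ 2.8284)
Function('H')(L, c) = Add(32, Mul(8, Pow(2, Rational(1, 2)))) (Function('H')(L, c) = Add(32, Mul(4, Mul(2, Pow(2, Rational(1, 2))))) = Add(32, Mul(8, Pow(2, Rational(1, 2)))))
Function('y')(I) = Mul(117, I) (Function('y')(I) = Mul(9, Mul(I, 13)) = Mul(9, Mul(13, I)) = Mul(117, I))
Add(Add(Mul(174, Add(-247, 152)), Mul(-1, Function('a')(102, Function('H')(2, -2)))), Mul(-1, Function('y')(Function('m')(-18, -24)))) = Add(Add(Mul(174, Add(-247, 152)), Mul(-1, -24)), Mul(-1, Mul(117, -18))) = Add(Add(Mul(174, -95), 24), Mul(-1, -2106)) = Add(Add(-16530, 24), 2106) = Add(-16506, 2106) = -14400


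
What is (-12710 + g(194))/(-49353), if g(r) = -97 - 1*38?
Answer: 12845/49353 ≈ 0.26027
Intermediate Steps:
g(r) = -135 (g(r) = -97 - 38 = -135)
(-12710 + g(194))/(-49353) = (-12710 - 135)/(-49353) = -12845*(-1/49353) = 12845/49353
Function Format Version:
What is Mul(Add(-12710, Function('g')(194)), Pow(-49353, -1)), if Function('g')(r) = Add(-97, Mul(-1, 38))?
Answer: Rational(12845, 49353) ≈ 0.26027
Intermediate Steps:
Function('g')(r) = -135 (Function('g')(r) = Add(-97, -38) = -135)
Mul(Add(-12710, Function('g')(194)), Pow(-49353, -1)) = Mul(Add(-12710, -135), Pow(-49353, -1)) = Mul(-12845, Rational(-1, 49353)) = Rational(12845, 49353)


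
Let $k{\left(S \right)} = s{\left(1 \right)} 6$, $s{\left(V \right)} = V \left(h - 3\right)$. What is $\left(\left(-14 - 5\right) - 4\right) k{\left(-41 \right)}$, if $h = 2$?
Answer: $138$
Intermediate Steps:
$s{\left(V \right)} = - V$ ($s{\left(V \right)} = V \left(2 - 3\right) = V \left(-1\right) = - V$)
$k{\left(S \right)} = -6$ ($k{\left(S \right)} = \left(-1\right) 1 \cdot 6 = \left(-1\right) 6 = -6$)
$\left(\left(-14 - 5\right) - 4\right) k{\left(-41 \right)} = \left(\left(-14 - 5\right) - 4\right) \left(-6\right) = \left(-19 - 4\right) \left(-6\right) = \left(-23\right) \left(-6\right) = 138$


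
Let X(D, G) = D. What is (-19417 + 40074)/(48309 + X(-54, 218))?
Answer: 20657/48255 ≈ 0.42808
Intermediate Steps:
(-19417 + 40074)/(48309 + X(-54, 218)) = (-19417 + 40074)/(48309 - 54) = 20657/48255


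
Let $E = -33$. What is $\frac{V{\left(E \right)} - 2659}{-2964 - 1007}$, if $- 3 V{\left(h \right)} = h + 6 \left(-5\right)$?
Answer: $\frac{2638}{3971} \approx 0.66432$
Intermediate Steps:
$V{\left(h \right)} = 10 - \frac{h}{3}$ ($V{\left(h \right)} = - \frac{h + 6 \left(-5\right)}{3} = - \frac{h - 30}{3} = - \frac{-30 + h}{3} = 10 - \frac{h}{3}$)
$\frac{V{\left(E \right)} - 2659}{-2964 - 1007} = \frac{\left(10 - -11\right) - 2659}{-2964 - 1007} = \frac{\left(10 + 11\right) - 2659}{-3971} = \left(21 - 2659\right) \left(- \frac{1}{3971}\right) = \left(-2638\right) \left(- \frac{1}{3971}\right) = \frac{2638}{3971}$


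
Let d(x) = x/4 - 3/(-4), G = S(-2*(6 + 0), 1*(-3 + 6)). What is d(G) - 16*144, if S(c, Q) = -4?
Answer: -9217/4 ≈ -2304.3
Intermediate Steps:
G = -4
d(x) = 3/4 + x/4 (d(x) = x*(1/4) - 3*(-1/4) = x/4 + 3/4 = 3/4 + x/4)
d(G) - 16*144 = (3/4 + (1/4)*(-4)) - 16*144 = (3/4 - 1) - 2304 = -1/4 - 2304 = -9217/4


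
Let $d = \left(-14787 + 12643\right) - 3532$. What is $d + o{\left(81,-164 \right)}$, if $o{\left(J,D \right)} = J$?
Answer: $-5595$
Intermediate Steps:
$d = -5676$ ($d = -2144 - 3532 = -5676$)
$d + o{\left(81,-164 \right)} = -5676 + 81 = -5595$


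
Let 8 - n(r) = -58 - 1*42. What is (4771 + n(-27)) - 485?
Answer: 4394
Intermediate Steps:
n(r) = 108 (n(r) = 8 - (-58 - 1*42) = 8 - (-58 - 42) = 8 - 1*(-100) = 8 + 100 = 108)
(4771 + n(-27)) - 485 = (4771 + 108) - 485 = 4879 - 485 = 4394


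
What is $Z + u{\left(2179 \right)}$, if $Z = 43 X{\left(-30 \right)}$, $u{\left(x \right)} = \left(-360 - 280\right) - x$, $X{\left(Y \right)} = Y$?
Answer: $-4109$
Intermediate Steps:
$u{\left(x \right)} = -640 - x$ ($u{\left(x \right)} = \left(-360 - 280\right) - x = -640 - x$)
$Z = -1290$ ($Z = 43 \left(-30\right) = -1290$)
$Z + u{\left(2179 \right)} = -1290 - 2819 = -4109$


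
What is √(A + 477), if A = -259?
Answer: √218 ≈ 14.765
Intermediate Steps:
√(A + 477) = √(-259 + 477) = √218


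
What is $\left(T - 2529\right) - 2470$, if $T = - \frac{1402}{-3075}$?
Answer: $- \frac{15370523}{3075} \approx -4998.5$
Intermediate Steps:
$T = \frac{1402}{3075}$ ($T = \left(-1402\right) \left(- \frac{1}{3075}\right) = \frac{1402}{3075} \approx 0.45594$)
$\left(T - 2529\right) - 2470 = \left(\frac{1402}{3075} - 2529\right) - 2470 = - \frac{7775273}{3075} - 2470 = - \frac{15370523}{3075}$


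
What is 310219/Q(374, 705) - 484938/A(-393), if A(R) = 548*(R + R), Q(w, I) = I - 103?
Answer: 1594189787/3086884 ≈ 516.44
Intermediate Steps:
Q(w, I) = -103 + I
A(R) = 1096*R (A(R) = 548*(2*R) = 1096*R)
310219/Q(374, 705) - 484938/A(-393) = 310219/(-103 + 705) - 484938/(1096*(-393)) = 310219/602 - 484938/(-430728) = 310219*(1/602) - 484938*(-1/430728) = 44317/86 + 80823/71788 = 1594189787/3086884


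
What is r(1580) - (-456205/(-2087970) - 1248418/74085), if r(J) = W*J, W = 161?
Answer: 874487053589223/3437494610 ≈ 2.5440e+5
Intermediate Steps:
r(J) = 161*J
r(1580) - (-456205/(-2087970) - 1248418/74085) = 161*1580 - (-456205/(-2087970) - 1248418/74085) = 254380 - (-456205*(-1/2087970) - 1248418*1/74085) = 254380 - (91241/417594 - 1248418/74085) = 254380 - 1*(-57174697423/3437494610) = 254380 + 57174697423/3437494610 = 874487053589223/3437494610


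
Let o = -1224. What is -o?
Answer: 1224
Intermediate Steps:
-o = -1*(-1224) = 1224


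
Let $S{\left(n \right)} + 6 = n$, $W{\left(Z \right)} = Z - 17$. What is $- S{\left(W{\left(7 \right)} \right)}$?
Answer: $16$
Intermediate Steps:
$W{\left(Z \right)} = -17 + Z$
$S{\left(n \right)} = -6 + n$
$- S{\left(W{\left(7 \right)} \right)} = - (-6 + \left(-17 + 7\right)) = - (-6 - 10) = \left(-1\right) \left(-16\right) = 16$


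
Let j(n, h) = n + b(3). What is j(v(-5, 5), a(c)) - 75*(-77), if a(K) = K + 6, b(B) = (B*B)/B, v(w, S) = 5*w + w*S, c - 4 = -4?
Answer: 5728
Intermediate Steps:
c = 0 (c = 4 - 4 = 0)
v(w, S) = 5*w + S*w
b(B) = B (b(B) = B**2/B = B)
a(K) = 6 + K
j(n, h) = 3 + n (j(n, h) = n + 3 = 3 + n)
j(v(-5, 5), a(c)) - 75*(-77) = (3 - 5*(5 + 5)) - 75*(-77) = (3 - 5*10) + 5775 = (3 - 50) + 5775 = -47 + 5775 = 5728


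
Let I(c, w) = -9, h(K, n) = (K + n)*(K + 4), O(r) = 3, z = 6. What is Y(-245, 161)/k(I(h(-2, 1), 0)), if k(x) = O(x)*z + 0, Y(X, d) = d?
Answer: 161/18 ≈ 8.9444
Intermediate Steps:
h(K, n) = (4 + K)*(K + n) (h(K, n) = (K + n)*(4 + K) = (4 + K)*(K + n))
k(x) = 18 (k(x) = 3*6 + 0 = 18 + 0 = 18)
Y(-245, 161)/k(I(h(-2, 1), 0)) = 161/18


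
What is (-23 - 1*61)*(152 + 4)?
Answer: -13104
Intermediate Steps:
(-23 - 1*61)*(152 + 4) = (-23 - 61)*156 = -84*156 = -13104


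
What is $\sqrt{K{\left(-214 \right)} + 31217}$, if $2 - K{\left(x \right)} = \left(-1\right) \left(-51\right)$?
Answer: $8 \sqrt{487} \approx 176.54$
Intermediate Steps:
$K{\left(x \right)} = -49$ ($K{\left(x \right)} = 2 - \left(-1\right) \left(-51\right) = 2 - 51 = -49$)
$\sqrt{K{\left(-214 \right)} + 31217} = \sqrt{-49 + 31217} = \sqrt{31168} = 8 \sqrt{487}$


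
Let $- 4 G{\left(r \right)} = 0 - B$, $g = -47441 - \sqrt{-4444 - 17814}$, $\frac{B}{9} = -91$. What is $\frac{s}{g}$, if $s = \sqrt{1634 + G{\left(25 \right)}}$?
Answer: $- \frac{47441 \sqrt{5717}}{4501341478} + \frac{i \sqrt{127248986}}{4501341478} \approx -0.00079689 + 2.506 \cdot 10^{-6} i$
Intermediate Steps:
$B = -819$ ($B = 9 \left(-91\right) = -819$)
$g = -47441 - i \sqrt{22258}$ ($g = -47441 - \sqrt{-22258} = -47441 - i \sqrt{22258} \approx -47441.0 - 149.19 i$)
$G{\left(r \right)} = - \frac{819}{4}$ ($G{\left(r \right)} = - \frac{0 - -819}{4} = - \frac{0 + 819}{4} = \left(- \frac{1}{4}\right) 819 = - \frac{819}{4}$)
$s = \frac{\sqrt{5717}}{2}$ ($s = \sqrt{1634 - \frac{819}{4}} = \sqrt{\frac{5717}{4}} = \frac{\sqrt{5717}}{2} \approx 37.805$)
$\frac{s}{g} = \frac{\frac{1}{2} \sqrt{5717}}{-47441 - i \sqrt{22258}} = \frac{\sqrt{5717}}{2 \left(-47441 - i \sqrt{22258}\right)}$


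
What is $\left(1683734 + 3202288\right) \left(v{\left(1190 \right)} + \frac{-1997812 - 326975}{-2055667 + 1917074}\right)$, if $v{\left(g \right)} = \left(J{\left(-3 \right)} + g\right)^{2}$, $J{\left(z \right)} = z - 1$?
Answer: $\frac{952513787901542730}{138593} \approx 6.8727 \cdot 10^{12}$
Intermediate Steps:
$J{\left(z \right)} = -1 + z$ ($J{\left(z \right)} = z - 1 = -1 + z$)
$v{\left(g \right)} = \left(-4 + g\right)^{2}$ ($v{\left(g \right)} = \left(\left(-1 - 3\right) + g\right)^{2} = \left(-4 + g\right)^{2}$)
$\left(1683734 + 3202288\right) \left(v{\left(1190 \right)} + \frac{-1997812 - 326975}{-2055667 + 1917074}\right) = \left(1683734 + 3202288\right) \left(\left(-4 + 1190\right)^{2} + \frac{-1997812 - 326975}{-2055667 + 1917074}\right) = 4886022 \left(1186^{2} - \frac{2324787}{-138593}\right) = 4886022 \left(1406596 - - \frac{2324787}{138593}\right) = 4886022 \left(1406596 + \frac{2324787}{138593}\right) = 4886022 \cdot \frac{194946684215}{138593} = \frac{952513787901542730}{138593}$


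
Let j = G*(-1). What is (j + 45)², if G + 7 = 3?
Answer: 2401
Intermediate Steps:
G = -4 (G = -7 + 3 = -4)
j = 4 (j = -4*(-1) = 4)
(j + 45)² = (4 + 45)² = 49² = 2401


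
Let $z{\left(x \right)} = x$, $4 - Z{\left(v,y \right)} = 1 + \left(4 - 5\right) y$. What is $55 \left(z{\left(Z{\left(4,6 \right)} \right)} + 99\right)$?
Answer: $5940$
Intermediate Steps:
$Z{\left(v,y \right)} = 3 + y$ ($Z{\left(v,y \right)} = 4 - \left(1 + \left(4 - 5\right) y\right) = 4 - \left(1 - y\right) = 4 + \left(-1 + y\right) = 3 + y$)
$55 \left(z{\left(Z{\left(4,6 \right)} \right)} + 99\right) = 55 \left(\left(3 + 6\right) + 99\right) = 55 \left(9 + 99\right) = 55 \cdot 108 = 5940$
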